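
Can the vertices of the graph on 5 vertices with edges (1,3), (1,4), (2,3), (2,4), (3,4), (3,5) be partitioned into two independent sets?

Step 1: Attempt 2-coloring using BFS:
  Start at vertex 1, assign color 0
  Color vertex 3 with color 1 (neighbor of 1)
  Color vertex 4 with color 1 (neighbor of 1)
  Color vertex 2 with color 0 (neighbor of 3)

Step 2: Conflict found! Vertices 3 and 4 are adjacent but have the same color.
This means the graph contains an odd cycle.

The graph is NOT bipartite.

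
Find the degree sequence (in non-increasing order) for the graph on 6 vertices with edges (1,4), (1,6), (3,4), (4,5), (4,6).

Step 1: Count edges incident to each vertex:
  deg(1) = 2 (neighbors: 4, 6)
  deg(2) = 0 (neighbors: none)
  deg(3) = 1 (neighbors: 4)
  deg(4) = 4 (neighbors: 1, 3, 5, 6)
  deg(5) = 1 (neighbors: 4)
  deg(6) = 2 (neighbors: 1, 4)

Step 2: Sort degrees in non-increasing order:
  Degrees: [2, 0, 1, 4, 1, 2] -> sorted: [4, 2, 2, 1, 1, 0]

Degree sequence: [4, 2, 2, 1, 1, 0]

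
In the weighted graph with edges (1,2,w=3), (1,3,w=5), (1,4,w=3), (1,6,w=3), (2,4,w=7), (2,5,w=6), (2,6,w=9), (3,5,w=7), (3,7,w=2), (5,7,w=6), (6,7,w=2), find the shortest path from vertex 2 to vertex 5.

Step 1: Build adjacency list with weights:
  1: 2(w=3), 3(w=5), 4(w=3), 6(w=3)
  2: 1(w=3), 4(w=7), 5(w=6), 6(w=9)
  3: 1(w=5), 5(w=7), 7(w=2)
  4: 1(w=3), 2(w=7)
  5: 2(w=6), 3(w=7), 7(w=6)
  6: 1(w=3), 2(w=9), 7(w=2)
  7: 3(w=2), 5(w=6), 6(w=2)

Step 2: Apply Dijkstra's algorithm from vertex 2:
  Visit vertex 2 (distance=0)
    Update dist[1] = 3
    Update dist[4] = 7
    Update dist[5] = 6
    Update dist[6] = 9
  Visit vertex 1 (distance=3)
    Update dist[3] = 8
    Update dist[4] = 6
    Update dist[6] = 6
  Visit vertex 4 (distance=6)
  Visit vertex 5 (distance=6)
    Update dist[7] = 12

Step 3: Shortest path: 2 -> 5
Total weight: 6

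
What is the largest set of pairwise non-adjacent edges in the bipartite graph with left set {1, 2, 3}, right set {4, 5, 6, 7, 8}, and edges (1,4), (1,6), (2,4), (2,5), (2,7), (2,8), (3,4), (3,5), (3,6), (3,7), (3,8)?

Step 1: List the neighbors of each left vertex:
  1: 4, 6
  2: 4, 5, 7, 8
  3: 4, 5, 6, 7, 8

Step 2: Greedily match left vertices, then look for augmenting paths:
  Match 1 -- 4
  Match 2 -- 5
  Match 3 -- 6
  No augmenting path remains.

Step 3: Verify this is maximum:
  Matching size 3 = min(|L|, |R|) = min(3, 5), which is an upper bound, so this matching is maximum.

Maximum matching: {(1,4), (2,5), (3,6)}
Size: 3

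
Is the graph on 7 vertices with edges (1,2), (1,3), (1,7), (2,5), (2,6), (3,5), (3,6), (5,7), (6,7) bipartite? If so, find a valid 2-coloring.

Step 1: Attempt 2-coloring using BFS:
  Start at vertex 1, assign color 0
  Color vertex 2 with color 1 (neighbor of 1)
  Color vertex 3 with color 1 (neighbor of 1)
  Color vertex 7 with color 1 (neighbor of 1)
  Color vertex 5 with color 0 (neighbor of 2)
  Color vertex 6 with color 0 (neighbor of 2)
  Start new component at vertex 4, assign color 0

Step 2: 2-coloring succeeded. No conflicts found.
  Set A (color 0): {1, 4, 5, 6}
  Set B (color 1): {2, 3, 7}

The graph is bipartite with partition {1, 4, 5, 6}, {2, 3, 7}.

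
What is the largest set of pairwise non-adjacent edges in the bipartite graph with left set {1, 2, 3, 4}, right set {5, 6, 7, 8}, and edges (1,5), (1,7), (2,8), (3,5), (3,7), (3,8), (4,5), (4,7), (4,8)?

Step 1: List the neighbors of each left vertex:
  1: 5, 7
  2: 8
  3: 5, 7, 8
  4: 5, 7, 8

Step 2: Greedily match left vertices, then look for augmenting paths:
  Match 1 -- 5
  Match 2 -- 8
  Match 3 -- 7
  No augmenting path remains.

Step 3: Verify this is maximum:
  Matching has size 3. The vertex set {5, 7, 8} covers every edge and has size 3; any matching has at most one edge per cover vertex, so 3 is maximum (König's theorem).

Maximum matching: {(1,5), (2,8), (3,7)}
Size: 3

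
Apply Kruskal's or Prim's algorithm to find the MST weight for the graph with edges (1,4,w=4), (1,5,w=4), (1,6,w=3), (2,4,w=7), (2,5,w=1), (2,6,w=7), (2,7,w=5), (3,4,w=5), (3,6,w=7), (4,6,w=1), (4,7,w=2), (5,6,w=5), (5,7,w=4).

Apply Kruskal's algorithm (sort edges by weight, add if no cycle):

Sorted edges by weight:
  (2,5) w=1
  (4,6) w=1
  (4,7) w=2
  (1,6) w=3
  (1,4) w=4
  (1,5) w=4
  (5,7) w=4
  (2,7) w=5
  (3,4) w=5
  (5,6) w=5
  (2,6) w=7
  (2,4) w=7
  (3,6) w=7

Add edge (2,5) w=1 -- no cycle. Running total: 1
Add edge (4,6) w=1 -- no cycle. Running total: 2
Add edge (4,7) w=2 -- no cycle. Running total: 4
Add edge (1,6) w=3 -- no cycle. Running total: 7
Skip edge (1,4) w=4 -- would create cycle
Add edge (1,5) w=4 -- no cycle. Running total: 11
Skip edge (5,7) w=4 -- would create cycle
Skip edge (2,7) w=5 -- would create cycle
Add edge (3,4) w=5 -- no cycle. Running total: 16

MST edges: (2,5,w=1), (4,6,w=1), (4,7,w=2), (1,6,w=3), (1,5,w=4), (3,4,w=5)
Total MST weight: 1 + 1 + 2 + 3 + 4 + 5 = 16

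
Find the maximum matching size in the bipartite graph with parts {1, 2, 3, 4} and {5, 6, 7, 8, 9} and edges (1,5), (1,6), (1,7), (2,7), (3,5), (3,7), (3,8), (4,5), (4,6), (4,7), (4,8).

Step 1: List the neighbors of each left vertex:
  1: 5, 6, 7
  2: 7
  3: 5, 7, 8
  4: 5, 6, 7, 8

Step 2: Greedily match left vertices, then look for augmenting paths:
  Match 1 -- 5
  Match 2 -- 7
  Match 3 -- 8
  Match 4 -- 6
  No augmenting path remains.

Step 3: Verify this is maximum:
  Matching size 4 = min(|L|, |R|) = min(4, 5), which is an upper bound, so this matching is maximum.

Maximum matching: {(1,5), (2,7), (3,8), (4,6)}
Size: 4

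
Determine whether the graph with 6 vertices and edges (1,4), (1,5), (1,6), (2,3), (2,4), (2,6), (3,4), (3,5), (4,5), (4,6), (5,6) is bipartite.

Step 1: Attempt 2-coloring using BFS:
  Start at vertex 1, assign color 0
  Color vertex 4 with color 1 (neighbor of 1)
  Color vertex 5 with color 1 (neighbor of 1)
  Color vertex 6 with color 1 (neighbor of 1)
  Color vertex 2 with color 0 (neighbor of 4)
  Color vertex 3 with color 0 (neighbor of 4)

Step 2: Conflict found! Vertices 4 and 5 are adjacent but have the same color.
This means the graph contains an odd cycle.

The graph is NOT bipartite.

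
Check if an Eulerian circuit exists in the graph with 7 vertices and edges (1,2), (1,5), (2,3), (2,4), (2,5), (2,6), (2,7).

Step 1: Find the degree of each vertex:
  deg(1) = 2
  deg(2) = 6
  deg(3) = 1
  deg(4) = 1
  deg(5) = 2
  deg(6) = 1
  deg(7) = 1

Step 2: Count vertices with odd degree:
  Odd-degree vertices: 3, 4, 6, 7 (4 total)

Step 3: Apply Euler's theorem:
  - Eulerian circuit exists iff graph is connected and all vertices have even degree
  - Eulerian path exists iff graph is connected and has 0 or 2 odd-degree vertices

Graph has 4 odd-degree vertices (need 0 or 2).
Neither Eulerian path nor Eulerian circuit exists.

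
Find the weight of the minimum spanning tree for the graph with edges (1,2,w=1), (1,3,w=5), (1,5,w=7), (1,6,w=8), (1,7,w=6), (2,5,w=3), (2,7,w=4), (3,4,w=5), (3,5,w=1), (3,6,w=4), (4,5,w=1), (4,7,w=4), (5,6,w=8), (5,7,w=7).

Apply Kruskal's algorithm (sort edges by weight, add if no cycle):

Sorted edges by weight:
  (1,2) w=1
  (3,5) w=1
  (4,5) w=1
  (2,5) w=3
  (2,7) w=4
  (3,6) w=4
  (4,7) w=4
  (1,3) w=5
  (3,4) w=5
  (1,7) w=6
  (1,5) w=7
  (5,7) w=7
  (1,6) w=8
  (5,6) w=8

Add edge (1,2) w=1 -- no cycle. Running total: 1
Add edge (3,5) w=1 -- no cycle. Running total: 2
Add edge (4,5) w=1 -- no cycle. Running total: 3
Add edge (2,5) w=3 -- no cycle. Running total: 6
Add edge (2,7) w=4 -- no cycle. Running total: 10
Add edge (3,6) w=4 -- no cycle. Running total: 14

MST edges: (1,2,w=1), (3,5,w=1), (4,5,w=1), (2,5,w=3), (2,7,w=4), (3,6,w=4)
Total MST weight: 1 + 1 + 1 + 3 + 4 + 4 = 14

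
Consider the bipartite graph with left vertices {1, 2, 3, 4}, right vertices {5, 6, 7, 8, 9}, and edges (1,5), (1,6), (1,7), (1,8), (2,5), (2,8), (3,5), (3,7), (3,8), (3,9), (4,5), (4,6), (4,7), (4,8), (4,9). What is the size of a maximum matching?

Step 1: List the neighbors of each left vertex:
  1: 5, 6, 7, 8
  2: 5, 8
  3: 5, 7, 8, 9
  4: 5, 6, 7, 8, 9

Step 2: Greedily match left vertices, then look for augmenting paths:
  Match 1 -- 5
  Match 2 -- 8
  Match 3 -- 7
  Match 4 -- 6
  No augmenting path remains.

Step 3: Verify this is maximum:
  Matching size 4 = min(|L|, |R|) = min(4, 5), which is an upper bound, so this matching is maximum.

Maximum matching: {(1,5), (2,8), (3,7), (4,6)}
Size: 4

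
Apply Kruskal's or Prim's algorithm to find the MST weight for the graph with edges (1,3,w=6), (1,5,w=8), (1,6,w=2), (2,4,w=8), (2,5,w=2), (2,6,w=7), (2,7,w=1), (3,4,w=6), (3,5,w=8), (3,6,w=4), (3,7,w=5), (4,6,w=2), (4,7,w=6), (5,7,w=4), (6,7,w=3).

Apply Kruskal's algorithm (sort edges by weight, add if no cycle):

Sorted edges by weight:
  (2,7) w=1
  (1,6) w=2
  (2,5) w=2
  (4,6) w=2
  (6,7) w=3
  (3,6) w=4
  (5,7) w=4
  (3,7) w=5
  (1,3) w=6
  (3,4) w=6
  (4,7) w=6
  (2,6) w=7
  (1,5) w=8
  (2,4) w=8
  (3,5) w=8

Add edge (2,7) w=1 -- no cycle. Running total: 1
Add edge (1,6) w=2 -- no cycle. Running total: 3
Add edge (2,5) w=2 -- no cycle. Running total: 5
Add edge (4,6) w=2 -- no cycle. Running total: 7
Add edge (6,7) w=3 -- no cycle. Running total: 10
Add edge (3,6) w=4 -- no cycle. Running total: 14

MST edges: (2,7,w=1), (1,6,w=2), (2,5,w=2), (4,6,w=2), (6,7,w=3), (3,6,w=4)
Total MST weight: 1 + 2 + 2 + 2 + 3 + 4 = 14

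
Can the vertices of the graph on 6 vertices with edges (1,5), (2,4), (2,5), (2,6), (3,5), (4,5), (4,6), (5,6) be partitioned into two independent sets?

Step 1: Attempt 2-coloring using BFS:
  Start at vertex 1, assign color 0
  Color vertex 5 with color 1 (neighbor of 1)
  Color vertex 2 with color 0 (neighbor of 5)
  Color vertex 3 with color 0 (neighbor of 5)
  Color vertex 4 with color 0 (neighbor of 5)
  Color vertex 6 with color 0 (neighbor of 5)

Step 2: Conflict found! Vertices 2 and 4 are adjacent but have the same color.
This means the graph contains an odd cycle.

The graph is NOT bipartite.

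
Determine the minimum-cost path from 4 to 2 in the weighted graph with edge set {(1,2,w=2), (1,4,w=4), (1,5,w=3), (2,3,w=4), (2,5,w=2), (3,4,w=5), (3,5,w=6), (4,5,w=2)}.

Step 1: Build adjacency list with weights:
  1: 2(w=2), 4(w=4), 5(w=3)
  2: 1(w=2), 3(w=4), 5(w=2)
  3: 2(w=4), 4(w=5), 5(w=6)
  4: 1(w=4), 3(w=5), 5(w=2)
  5: 1(w=3), 2(w=2), 3(w=6), 4(w=2)

Step 2: Apply Dijkstra's algorithm from vertex 4:
  Visit vertex 4 (distance=0)
    Update dist[1] = 4
    Update dist[3] = 5
    Update dist[5] = 2
  Visit vertex 5 (distance=2)
    Update dist[2] = 4
  Visit vertex 1 (distance=4)
  Visit vertex 2 (distance=4)

Step 3: Shortest path: 4 -> 5 -> 2
Total weight: 2 + 2 = 4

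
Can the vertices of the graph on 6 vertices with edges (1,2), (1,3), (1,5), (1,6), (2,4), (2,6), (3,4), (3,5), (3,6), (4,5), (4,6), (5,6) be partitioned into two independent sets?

Step 1: Attempt 2-coloring using BFS:
  Start at vertex 1, assign color 0
  Color vertex 2 with color 1 (neighbor of 1)
  Color vertex 3 with color 1 (neighbor of 1)
  Color vertex 5 with color 1 (neighbor of 1)
  Color vertex 6 with color 1 (neighbor of 1)
  Color vertex 4 with color 0 (neighbor of 2)

Step 2: Conflict found! Vertices 2 and 6 are adjacent but have the same color.
This means the graph contains an odd cycle.

The graph is NOT bipartite.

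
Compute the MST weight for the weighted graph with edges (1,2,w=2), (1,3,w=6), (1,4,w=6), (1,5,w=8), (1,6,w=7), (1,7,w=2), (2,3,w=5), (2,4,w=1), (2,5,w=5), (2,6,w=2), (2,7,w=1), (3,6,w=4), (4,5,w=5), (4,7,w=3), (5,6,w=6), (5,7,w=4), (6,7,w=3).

Apply Kruskal's algorithm (sort edges by weight, add if no cycle):

Sorted edges by weight:
  (2,4) w=1
  (2,7) w=1
  (1,2) w=2
  (1,7) w=2
  (2,6) w=2
  (4,7) w=3
  (6,7) w=3
  (3,6) w=4
  (5,7) w=4
  (2,3) w=5
  (2,5) w=5
  (4,5) w=5
  (1,3) w=6
  (1,4) w=6
  (5,6) w=6
  (1,6) w=7
  (1,5) w=8

Add edge (2,4) w=1 -- no cycle. Running total: 1
Add edge (2,7) w=1 -- no cycle. Running total: 2
Add edge (1,2) w=2 -- no cycle. Running total: 4
Skip edge (1,7) w=2 -- would create cycle
Add edge (2,6) w=2 -- no cycle. Running total: 6
Skip edge (4,7) w=3 -- would create cycle
Skip edge (6,7) w=3 -- would create cycle
Add edge (3,6) w=4 -- no cycle. Running total: 10
Add edge (5,7) w=4 -- no cycle. Running total: 14

MST edges: (2,4,w=1), (2,7,w=1), (1,2,w=2), (2,6,w=2), (3,6,w=4), (5,7,w=4)
Total MST weight: 1 + 1 + 2 + 2 + 4 + 4 = 14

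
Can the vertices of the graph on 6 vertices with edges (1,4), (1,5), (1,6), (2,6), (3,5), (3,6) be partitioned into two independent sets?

Step 1: Attempt 2-coloring using BFS:
  Start at vertex 1, assign color 0
  Color vertex 4 with color 1 (neighbor of 1)
  Color vertex 5 with color 1 (neighbor of 1)
  Color vertex 6 with color 1 (neighbor of 1)
  Color vertex 3 with color 0 (neighbor of 5)
  Color vertex 2 with color 0 (neighbor of 6)

Step 2: 2-coloring succeeded. No conflicts found.
  Set A (color 0): {1, 2, 3}
  Set B (color 1): {4, 5, 6}

The graph is bipartite with partition {1, 2, 3}, {4, 5, 6}.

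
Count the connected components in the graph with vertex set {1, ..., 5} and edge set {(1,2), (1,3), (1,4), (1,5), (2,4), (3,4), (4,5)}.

Step 1: Build adjacency list from edges:
  1: 2, 3, 4, 5
  2: 1, 4
  3: 1, 4
  4: 1, 2, 3, 5
  5: 1, 4

Step 2: Run BFS/DFS from vertex 1:
  Visited: {1, 2, 3, 4, 5}
  Reached 5 of 5 vertices

Step 3: All 5 vertices reached from vertex 1, so the graph is connected.
Number of connected components: 1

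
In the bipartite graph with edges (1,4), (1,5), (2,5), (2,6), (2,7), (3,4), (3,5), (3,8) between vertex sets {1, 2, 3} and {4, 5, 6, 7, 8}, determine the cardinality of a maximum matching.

Step 1: List the neighbors of each left vertex:
  1: 4, 5
  2: 5, 6, 7
  3: 4, 5, 8

Step 2: Greedily match left vertices, then look for augmenting paths:
  Match 1 -- 4
  Match 2 -- 5
  Match 3 -- 8
  No augmenting path remains.

Step 3: Verify this is maximum:
  Matching size 3 = min(|L|, |R|) = min(3, 5), which is an upper bound, so this matching is maximum.

Maximum matching: {(1,4), (2,5), (3,8)}
Size: 3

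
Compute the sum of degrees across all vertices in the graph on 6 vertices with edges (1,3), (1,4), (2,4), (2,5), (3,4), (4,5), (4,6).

Step 1: Count edges incident to each vertex:
  deg(1) = 2 (neighbors: 3, 4)
  deg(2) = 2 (neighbors: 4, 5)
  deg(3) = 2 (neighbors: 1, 4)
  deg(4) = 5 (neighbors: 1, 2, 3, 5, 6)
  deg(5) = 2 (neighbors: 2, 4)
  deg(6) = 1 (neighbors: 4)

Step 2: Sum all degrees:
  2 + 2 + 2 + 5 + 2 + 1 = 14

Verification: sum of degrees = 2 * |E| = 2 * 7 = 14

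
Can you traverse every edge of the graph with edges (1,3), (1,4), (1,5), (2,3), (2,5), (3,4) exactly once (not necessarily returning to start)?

Step 1: Find the degree of each vertex:
  deg(1) = 3
  deg(2) = 2
  deg(3) = 3
  deg(4) = 2
  deg(5) = 2

Step 2: Count vertices with odd degree:
  Odd-degree vertices: 1, 3 (2 total)

Step 3: Apply Euler's theorem:
  - Eulerian circuit exists iff graph is connected and all vertices have even degree
  - Eulerian path exists iff graph is connected and has 0 or 2 odd-degree vertices

Graph is connected with exactly 2 odd-degree vertices (1, 3).
Eulerian path exists (starting and ending at the odd-degree vertices), but no Eulerian circuit.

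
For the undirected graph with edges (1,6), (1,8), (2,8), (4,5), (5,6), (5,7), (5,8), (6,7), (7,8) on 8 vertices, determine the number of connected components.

Step 1: Build adjacency list from edges:
  1: 6, 8
  2: 8
  3: (none)
  4: 5
  5: 4, 6, 7, 8
  6: 1, 5, 7
  7: 5, 6, 8
  8: 1, 2, 5, 7

Step 2: Run BFS/DFS from vertex 1:
  Visited: {1, 6, 8, 5, 7, 2, 4}
  Reached 7 of 8 vertices

Step 3: Only 7 of 8 vertices reached. Graph is disconnected.
Connected components: {1, 2, 4, 5, 6, 7, 8}, {3}
Number of connected components: 2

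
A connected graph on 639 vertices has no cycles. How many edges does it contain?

A tree on n vertices always has exactly n - 1 edges.
For n = 639: edges = 639 - 1 = 638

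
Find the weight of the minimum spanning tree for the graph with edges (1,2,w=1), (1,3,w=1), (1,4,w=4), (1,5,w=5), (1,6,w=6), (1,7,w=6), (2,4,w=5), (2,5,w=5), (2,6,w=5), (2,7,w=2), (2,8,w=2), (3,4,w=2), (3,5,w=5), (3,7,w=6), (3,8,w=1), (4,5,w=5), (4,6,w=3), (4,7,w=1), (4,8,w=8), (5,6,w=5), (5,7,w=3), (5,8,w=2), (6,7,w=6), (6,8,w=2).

Apply Kruskal's algorithm (sort edges by weight, add if no cycle):

Sorted edges by weight:
  (1,2) w=1
  (1,3) w=1
  (3,8) w=1
  (4,7) w=1
  (2,8) w=2
  (2,7) w=2
  (3,4) w=2
  (5,8) w=2
  (6,8) w=2
  (4,6) w=3
  (5,7) w=3
  (1,4) w=4
  (1,5) w=5
  (2,4) w=5
  (2,5) w=5
  (2,6) w=5
  (3,5) w=5
  (4,5) w=5
  (5,6) w=5
  (1,6) w=6
  (1,7) w=6
  (3,7) w=6
  (6,7) w=6
  (4,8) w=8

Add edge (1,2) w=1 -- no cycle. Running total: 1
Add edge (1,3) w=1 -- no cycle. Running total: 2
Add edge (3,8) w=1 -- no cycle. Running total: 3
Add edge (4,7) w=1 -- no cycle. Running total: 4
Skip edge (2,8) w=2 -- would create cycle
Add edge (2,7) w=2 -- no cycle. Running total: 6
Skip edge (3,4) w=2 -- would create cycle
Add edge (5,8) w=2 -- no cycle. Running total: 8
Add edge (6,8) w=2 -- no cycle. Running total: 10

MST edges: (1,2,w=1), (1,3,w=1), (3,8,w=1), (4,7,w=1), (2,7,w=2), (5,8,w=2), (6,8,w=2)
Total MST weight: 1 + 1 + 1 + 1 + 2 + 2 + 2 = 10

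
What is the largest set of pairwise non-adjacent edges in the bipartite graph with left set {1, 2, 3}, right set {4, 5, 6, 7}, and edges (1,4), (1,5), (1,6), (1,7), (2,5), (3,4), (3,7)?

Step 1: List the neighbors of each left vertex:
  1: 4, 5, 6, 7
  2: 5
  3: 4, 7

Step 2: Greedily match left vertices, then look for augmenting paths:
  Match 1 -- 4
  Match 2 -- 5
  Match 3 -- 7
  No augmenting path remains.

Step 3: Verify this is maximum:
  Matching size 3 = min(|L|, |R|) = min(3, 4), which is an upper bound, so this matching is maximum.

Maximum matching: {(1,4), (2,5), (3,7)}
Size: 3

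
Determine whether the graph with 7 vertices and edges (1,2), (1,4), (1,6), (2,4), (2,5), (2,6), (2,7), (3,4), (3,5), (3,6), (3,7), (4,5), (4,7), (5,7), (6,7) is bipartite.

Step 1: Attempt 2-coloring using BFS:
  Start at vertex 1, assign color 0
  Color vertex 2 with color 1 (neighbor of 1)
  Color vertex 4 with color 1 (neighbor of 1)
  Color vertex 6 with color 1 (neighbor of 1)

Step 2: Conflict found! Vertices 2 and 4 are adjacent but have the same color.
This means the graph contains an odd cycle.

The graph is NOT bipartite.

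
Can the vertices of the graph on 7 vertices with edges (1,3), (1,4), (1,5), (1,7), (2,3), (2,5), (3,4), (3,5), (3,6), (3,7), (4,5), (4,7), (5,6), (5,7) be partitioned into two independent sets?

Step 1: Attempt 2-coloring using BFS:
  Start at vertex 1, assign color 0
  Color vertex 3 with color 1 (neighbor of 1)
  Color vertex 4 with color 1 (neighbor of 1)
  Color vertex 5 with color 1 (neighbor of 1)
  Color vertex 7 with color 1 (neighbor of 1)
  Color vertex 2 with color 0 (neighbor of 3)

Step 2: Conflict found! Vertices 3 and 4 are adjacent but have the same color.
This means the graph contains an odd cycle.

The graph is NOT bipartite.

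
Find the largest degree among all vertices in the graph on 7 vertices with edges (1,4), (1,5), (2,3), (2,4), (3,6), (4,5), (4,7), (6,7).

Step 1: Count edges incident to each vertex:
  deg(1) = 2 (neighbors: 4, 5)
  deg(2) = 2 (neighbors: 3, 4)
  deg(3) = 2 (neighbors: 2, 6)
  deg(4) = 4 (neighbors: 1, 2, 5, 7)
  deg(5) = 2 (neighbors: 1, 4)
  deg(6) = 2 (neighbors: 3, 7)
  deg(7) = 2 (neighbors: 4, 6)

Step 2: Find maximum:
  max(2, 2, 2, 4, 2, 2, 2) = 4 (vertex 4)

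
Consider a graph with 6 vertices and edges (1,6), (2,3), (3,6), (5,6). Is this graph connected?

Step 1: Build adjacency list from edges:
  1: 6
  2: 3
  3: 2, 6
  4: (none)
  5: 6
  6: 1, 3, 5

Step 2: Run BFS/DFS from vertex 1:
  Visited: {1, 6, 3, 5, 2}
  Reached 5 of 6 vertices

Step 3: Only 5 of 6 vertices reached. Graph is disconnected.
Connected components: {1, 2, 3, 5, 6}, {4}
Answer: No, the graph is not connected (2 components).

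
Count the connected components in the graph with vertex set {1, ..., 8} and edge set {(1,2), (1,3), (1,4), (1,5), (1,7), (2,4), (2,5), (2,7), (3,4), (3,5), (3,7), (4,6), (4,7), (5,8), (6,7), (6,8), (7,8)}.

Step 1: Build adjacency list from edges:
  1: 2, 3, 4, 5, 7
  2: 1, 4, 5, 7
  3: 1, 4, 5, 7
  4: 1, 2, 3, 6, 7
  5: 1, 2, 3, 8
  6: 4, 7, 8
  7: 1, 2, 3, 4, 6, 8
  8: 5, 6, 7

Step 2: Run BFS/DFS from vertex 1:
  Visited: {1, 2, 3, 4, 5, 7, 6, 8}
  Reached 8 of 8 vertices

Step 3: All 8 vertices reached from vertex 1, so the graph is connected.
Number of connected components: 1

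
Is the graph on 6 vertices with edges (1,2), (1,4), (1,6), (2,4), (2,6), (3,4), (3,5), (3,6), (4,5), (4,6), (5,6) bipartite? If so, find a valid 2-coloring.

Step 1: Attempt 2-coloring using BFS:
  Start at vertex 1, assign color 0
  Color vertex 2 with color 1 (neighbor of 1)
  Color vertex 4 with color 1 (neighbor of 1)
  Color vertex 6 with color 1 (neighbor of 1)

Step 2: Conflict found! Vertices 2 and 4 are adjacent but have the same color.
This means the graph contains an odd cycle.

The graph is NOT bipartite.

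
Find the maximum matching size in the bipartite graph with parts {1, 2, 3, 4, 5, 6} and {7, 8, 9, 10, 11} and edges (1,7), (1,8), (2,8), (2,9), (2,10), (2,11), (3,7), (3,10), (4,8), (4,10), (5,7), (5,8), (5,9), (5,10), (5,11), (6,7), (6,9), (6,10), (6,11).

Step 1: List the neighbors of each left vertex:
  1: 7, 8
  2: 8, 9, 10, 11
  3: 7, 10
  4: 8, 10
  5: 7, 8, 9, 10, 11
  6: 7, 9, 10, 11

Step 2: Greedily match left vertices, then look for augmenting paths:
  Match 1 -- 7
  Match 2 -- 8
  Match 3 -- 10
  Match 5 -- 9
  Match 6 -- 11
  No augmenting path remains.

Step 3: Verify this is maximum:
  Matching size 5 = min(|L|, |R|) = min(6, 5), which is an upper bound, so this matching is maximum.

Maximum matching: {(1,7), (2,8), (3,10), (5,9), (6,11)}
Size: 5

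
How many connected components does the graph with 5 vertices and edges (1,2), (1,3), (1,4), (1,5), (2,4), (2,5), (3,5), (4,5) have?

Step 1: Build adjacency list from edges:
  1: 2, 3, 4, 5
  2: 1, 4, 5
  3: 1, 5
  4: 1, 2, 5
  5: 1, 2, 3, 4

Step 2: Run BFS/DFS from vertex 1:
  Visited: {1, 2, 3, 4, 5}
  Reached 5 of 5 vertices

Step 3: All 5 vertices reached from vertex 1, so the graph is connected.
Number of connected components: 1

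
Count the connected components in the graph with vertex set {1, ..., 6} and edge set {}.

Step 1: Build adjacency list from edges:
  1: (none)
  2: (none)
  3: (none)
  4: (none)
  5: (none)
  6: (none)

Step 2: Run BFS/DFS from vertex 1:
  Visited: {1}
  Reached 1 of 6 vertices

Step 3: Only 1 of 6 vertices reached. Graph is disconnected.
Connected components: {1}, {2}, {3}, {4}, {5}, {6}
Number of connected components: 6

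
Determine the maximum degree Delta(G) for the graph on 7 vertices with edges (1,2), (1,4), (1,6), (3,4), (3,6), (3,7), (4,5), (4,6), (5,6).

Step 1: Count edges incident to each vertex:
  deg(1) = 3 (neighbors: 2, 4, 6)
  deg(2) = 1 (neighbors: 1)
  deg(3) = 3 (neighbors: 4, 6, 7)
  deg(4) = 4 (neighbors: 1, 3, 5, 6)
  deg(5) = 2 (neighbors: 4, 6)
  deg(6) = 4 (neighbors: 1, 3, 4, 5)
  deg(7) = 1 (neighbors: 3)

Step 2: Find maximum:
  max(3, 1, 3, 4, 2, 4, 1) = 4 (vertex 4)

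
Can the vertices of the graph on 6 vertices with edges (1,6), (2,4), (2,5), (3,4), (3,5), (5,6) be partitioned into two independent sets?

Step 1: Attempt 2-coloring using BFS:
  Start at vertex 1, assign color 0
  Color vertex 6 with color 1 (neighbor of 1)
  Color vertex 5 with color 0 (neighbor of 6)
  Color vertex 2 with color 1 (neighbor of 5)
  Color vertex 3 with color 1 (neighbor of 5)
  Color vertex 4 with color 0 (neighbor of 2)

Step 2: 2-coloring succeeded. No conflicts found.
  Set A (color 0): {1, 4, 5}
  Set B (color 1): {2, 3, 6}

The graph is bipartite with partition {1, 4, 5}, {2, 3, 6}.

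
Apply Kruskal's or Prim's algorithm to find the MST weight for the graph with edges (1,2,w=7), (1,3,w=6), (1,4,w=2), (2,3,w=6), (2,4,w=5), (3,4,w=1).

Apply Kruskal's algorithm (sort edges by weight, add if no cycle):

Sorted edges by weight:
  (3,4) w=1
  (1,4) w=2
  (2,4) w=5
  (1,3) w=6
  (2,3) w=6
  (1,2) w=7

Add edge (3,4) w=1 -- no cycle. Running total: 1
Add edge (1,4) w=2 -- no cycle. Running total: 3
Add edge (2,4) w=5 -- no cycle. Running total: 8

MST edges: (3,4,w=1), (1,4,w=2), (2,4,w=5)
Total MST weight: 1 + 2 + 5 = 8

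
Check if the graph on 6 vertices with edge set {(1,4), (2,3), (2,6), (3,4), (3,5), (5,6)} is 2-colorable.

Step 1: Attempt 2-coloring using BFS:
  Start at vertex 1, assign color 0
  Color vertex 4 with color 1 (neighbor of 1)
  Color vertex 3 with color 0 (neighbor of 4)
  Color vertex 2 with color 1 (neighbor of 3)
  Color vertex 5 with color 1 (neighbor of 3)
  Color vertex 6 with color 0 (neighbor of 2)

Step 2: 2-coloring succeeded. No conflicts found.
  Set A (color 0): {1, 3, 6}
  Set B (color 1): {2, 4, 5}

The graph is bipartite with partition {1, 3, 6}, {2, 4, 5}.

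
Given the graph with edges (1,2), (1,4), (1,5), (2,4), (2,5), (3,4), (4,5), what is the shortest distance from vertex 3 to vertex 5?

Step 1: Build adjacency list:
  1: 2, 4, 5
  2: 1, 4, 5
  3: 4
  4: 1, 2, 3, 5
  5: 1, 2, 4

Step 2: BFS from vertex 3 to find shortest path to 5:
  vertex 4 reached at distance 1
  vertex 1 reached at distance 2
  vertex 2 reached at distance 2
  vertex 5 reached at distance 2

Step 3: Shortest path: 3 -> 4 -> 5
Path length: 2 edges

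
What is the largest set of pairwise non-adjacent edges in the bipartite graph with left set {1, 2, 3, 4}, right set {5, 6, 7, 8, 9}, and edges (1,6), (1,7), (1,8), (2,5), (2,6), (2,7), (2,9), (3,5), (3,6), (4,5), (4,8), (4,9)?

Step 1: List the neighbors of each left vertex:
  1: 6, 7, 8
  2: 5, 6, 7, 9
  3: 5, 6
  4: 5, 8, 9

Step 2: Greedily match left vertices, then look for augmenting paths:
  Match 1 -- 6
  Match 2 -- 7
  Match 3 -- 5
  Match 4 -- 8
  No augmenting path remains.

Step 3: Verify this is maximum:
  Matching size 4 = min(|L|, |R|) = min(4, 5), which is an upper bound, so this matching is maximum.

Maximum matching: {(1,6), (2,7), (3,5), (4,8)}
Size: 4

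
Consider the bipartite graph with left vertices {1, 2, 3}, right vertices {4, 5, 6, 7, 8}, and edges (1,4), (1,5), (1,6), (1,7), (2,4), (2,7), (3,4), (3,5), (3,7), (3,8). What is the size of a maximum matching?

Step 1: List the neighbors of each left vertex:
  1: 4, 5, 6, 7
  2: 4, 7
  3: 4, 5, 7, 8

Step 2: Greedily match left vertices, then look for augmenting paths:
  Match 1 -- 4
  Match 2 -- 7
  Match 3 -- 5
  No augmenting path remains.

Step 3: Verify this is maximum:
  Matching size 3 = min(|L|, |R|) = min(3, 5), which is an upper bound, so this matching is maximum.

Maximum matching: {(1,4), (2,7), (3,5)}
Size: 3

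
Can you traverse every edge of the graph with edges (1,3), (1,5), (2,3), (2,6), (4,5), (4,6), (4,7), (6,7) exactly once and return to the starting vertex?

Step 1: Find the degree of each vertex:
  deg(1) = 2
  deg(2) = 2
  deg(3) = 2
  deg(4) = 3
  deg(5) = 2
  deg(6) = 3
  deg(7) = 2

Step 2: Count vertices with odd degree:
  Odd-degree vertices: 4, 6 (2 total)

Step 3: Apply Euler's theorem:
  - Eulerian circuit exists iff graph is connected and all vertices have even degree
  - Eulerian path exists iff graph is connected and has 0 or 2 odd-degree vertices

Graph is connected with exactly 2 odd-degree vertices (4, 6).
Eulerian path exists (starting and ending at the odd-degree vertices), but no Eulerian circuit.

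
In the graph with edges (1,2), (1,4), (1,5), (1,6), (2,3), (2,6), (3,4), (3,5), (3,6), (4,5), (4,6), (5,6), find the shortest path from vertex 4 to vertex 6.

Step 1: Build adjacency list:
  1: 2, 4, 5, 6
  2: 1, 3, 6
  3: 2, 4, 5, 6
  4: 1, 3, 5, 6
  5: 1, 3, 4, 6
  6: 1, 2, 3, 4, 5

Step 2: BFS from vertex 4 to find shortest path to 6:
  vertex 1 reached at distance 1
  vertex 3 reached at distance 1
  vertex 5 reached at distance 1
  vertex 6 reached at distance 1

Step 3: Shortest path: 4 -> 6
Path length: 1 edge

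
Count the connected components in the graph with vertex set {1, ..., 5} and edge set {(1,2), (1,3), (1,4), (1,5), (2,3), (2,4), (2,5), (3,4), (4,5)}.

Step 1: Build adjacency list from edges:
  1: 2, 3, 4, 5
  2: 1, 3, 4, 5
  3: 1, 2, 4
  4: 1, 2, 3, 5
  5: 1, 2, 4

Step 2: Run BFS/DFS from vertex 1:
  Visited: {1, 2, 3, 4, 5}
  Reached 5 of 5 vertices

Step 3: All 5 vertices reached from vertex 1, so the graph is connected.
Number of connected components: 1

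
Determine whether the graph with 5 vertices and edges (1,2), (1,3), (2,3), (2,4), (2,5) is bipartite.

Step 1: Attempt 2-coloring using BFS:
  Start at vertex 1, assign color 0
  Color vertex 2 with color 1 (neighbor of 1)
  Color vertex 3 with color 1 (neighbor of 1)

Step 2: Conflict found! Vertices 2 and 3 are adjacent but have the same color.
This means the graph contains an odd cycle.

The graph is NOT bipartite.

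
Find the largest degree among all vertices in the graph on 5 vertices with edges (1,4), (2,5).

Step 1: Count edges incident to each vertex:
  deg(1) = 1 (neighbors: 4)
  deg(2) = 1 (neighbors: 5)
  deg(3) = 0 (neighbors: none)
  deg(4) = 1 (neighbors: 1)
  deg(5) = 1 (neighbors: 2)

Step 2: Find maximum:
  max(1, 1, 0, 1, 1) = 1 (vertex 1)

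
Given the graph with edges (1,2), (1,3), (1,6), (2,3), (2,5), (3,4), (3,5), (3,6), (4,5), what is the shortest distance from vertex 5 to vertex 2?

Step 1: Build adjacency list:
  1: 2, 3, 6
  2: 1, 3, 5
  3: 1, 2, 4, 5, 6
  4: 3, 5
  5: 2, 3, 4
  6: 1, 3

Step 2: BFS from vertex 5 to find shortest path to 2:
  vertex 2 reached at distance 1

Step 3: Shortest path: 5 -> 2
Path length: 1 edge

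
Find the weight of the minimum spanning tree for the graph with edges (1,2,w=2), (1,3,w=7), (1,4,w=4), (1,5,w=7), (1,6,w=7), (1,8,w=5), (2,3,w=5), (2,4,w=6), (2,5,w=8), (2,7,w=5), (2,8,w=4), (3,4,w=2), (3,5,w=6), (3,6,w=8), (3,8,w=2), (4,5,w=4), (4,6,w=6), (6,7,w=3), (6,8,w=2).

Apply Kruskal's algorithm (sort edges by weight, add if no cycle):

Sorted edges by weight:
  (1,2) w=2
  (3,8) w=2
  (3,4) w=2
  (6,8) w=2
  (6,7) w=3
  (1,4) w=4
  (2,8) w=4
  (4,5) w=4
  (1,8) w=5
  (2,3) w=5
  (2,7) w=5
  (2,4) w=6
  (3,5) w=6
  (4,6) w=6
  (1,6) w=7
  (1,5) w=7
  (1,3) w=7
  (2,5) w=8
  (3,6) w=8

Add edge (1,2) w=2 -- no cycle. Running total: 2
Add edge (3,8) w=2 -- no cycle. Running total: 4
Add edge (3,4) w=2 -- no cycle. Running total: 6
Add edge (6,8) w=2 -- no cycle. Running total: 8
Add edge (6,7) w=3 -- no cycle. Running total: 11
Add edge (1,4) w=4 -- no cycle. Running total: 15
Skip edge (2,8) w=4 -- would create cycle
Add edge (4,5) w=4 -- no cycle. Running total: 19

MST edges: (1,2,w=2), (3,8,w=2), (3,4,w=2), (6,8,w=2), (6,7,w=3), (1,4,w=4), (4,5,w=4)
Total MST weight: 2 + 2 + 2 + 2 + 3 + 4 + 4 = 19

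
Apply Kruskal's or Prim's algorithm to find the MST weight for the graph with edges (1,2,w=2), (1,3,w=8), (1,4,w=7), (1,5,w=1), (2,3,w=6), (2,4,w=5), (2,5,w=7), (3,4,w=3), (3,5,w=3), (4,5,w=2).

Apply Kruskal's algorithm (sort edges by weight, add if no cycle):

Sorted edges by weight:
  (1,5) w=1
  (1,2) w=2
  (4,5) w=2
  (3,4) w=3
  (3,5) w=3
  (2,4) w=5
  (2,3) w=6
  (1,4) w=7
  (2,5) w=7
  (1,3) w=8

Add edge (1,5) w=1 -- no cycle. Running total: 1
Add edge (1,2) w=2 -- no cycle. Running total: 3
Add edge (4,5) w=2 -- no cycle. Running total: 5
Add edge (3,4) w=3 -- no cycle. Running total: 8

MST edges: (1,5,w=1), (1,2,w=2), (4,5,w=2), (3,4,w=3)
Total MST weight: 1 + 2 + 2 + 3 = 8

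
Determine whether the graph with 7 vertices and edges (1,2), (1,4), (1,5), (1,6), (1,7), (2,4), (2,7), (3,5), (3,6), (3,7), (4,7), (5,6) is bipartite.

Step 1: Attempt 2-coloring using BFS:
  Start at vertex 1, assign color 0
  Color vertex 2 with color 1 (neighbor of 1)
  Color vertex 4 with color 1 (neighbor of 1)
  Color vertex 5 with color 1 (neighbor of 1)
  Color vertex 6 with color 1 (neighbor of 1)
  Color vertex 7 with color 1 (neighbor of 1)

Step 2: Conflict found! Vertices 2 and 4 are adjacent but have the same color.
This means the graph contains an odd cycle.

The graph is NOT bipartite.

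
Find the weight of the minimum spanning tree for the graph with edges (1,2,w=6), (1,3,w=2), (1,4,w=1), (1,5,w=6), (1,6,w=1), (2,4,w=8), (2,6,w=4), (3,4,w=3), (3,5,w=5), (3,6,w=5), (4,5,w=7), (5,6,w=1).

Apply Kruskal's algorithm (sort edges by weight, add if no cycle):

Sorted edges by weight:
  (1,6) w=1
  (1,4) w=1
  (5,6) w=1
  (1,3) w=2
  (3,4) w=3
  (2,6) w=4
  (3,6) w=5
  (3,5) w=5
  (1,5) w=6
  (1,2) w=6
  (4,5) w=7
  (2,4) w=8

Add edge (1,6) w=1 -- no cycle. Running total: 1
Add edge (1,4) w=1 -- no cycle. Running total: 2
Add edge (5,6) w=1 -- no cycle. Running total: 3
Add edge (1,3) w=2 -- no cycle. Running total: 5
Skip edge (3,4) w=3 -- would create cycle
Add edge (2,6) w=4 -- no cycle. Running total: 9

MST edges: (1,6,w=1), (1,4,w=1), (5,6,w=1), (1,3,w=2), (2,6,w=4)
Total MST weight: 1 + 1 + 1 + 2 + 4 = 9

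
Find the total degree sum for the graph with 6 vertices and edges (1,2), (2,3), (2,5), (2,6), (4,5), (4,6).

Step 1: Count edges incident to each vertex:
  deg(1) = 1 (neighbors: 2)
  deg(2) = 4 (neighbors: 1, 3, 5, 6)
  deg(3) = 1 (neighbors: 2)
  deg(4) = 2 (neighbors: 5, 6)
  deg(5) = 2 (neighbors: 2, 4)
  deg(6) = 2 (neighbors: 2, 4)

Step 2: Sum all degrees:
  1 + 4 + 1 + 2 + 2 + 2 = 12

Verification: sum of degrees = 2 * |E| = 2 * 6 = 12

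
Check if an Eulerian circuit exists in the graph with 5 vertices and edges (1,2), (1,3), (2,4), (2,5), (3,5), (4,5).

Step 1: Find the degree of each vertex:
  deg(1) = 2
  deg(2) = 3
  deg(3) = 2
  deg(4) = 2
  deg(5) = 3

Step 2: Count vertices with odd degree:
  Odd-degree vertices: 2, 5 (2 total)

Step 3: Apply Euler's theorem:
  - Eulerian circuit exists iff graph is connected and all vertices have even degree
  - Eulerian path exists iff graph is connected and has 0 or 2 odd-degree vertices

Graph is connected with exactly 2 odd-degree vertices (2, 5).
Eulerian path exists (starting and ending at the odd-degree vertices), but no Eulerian circuit.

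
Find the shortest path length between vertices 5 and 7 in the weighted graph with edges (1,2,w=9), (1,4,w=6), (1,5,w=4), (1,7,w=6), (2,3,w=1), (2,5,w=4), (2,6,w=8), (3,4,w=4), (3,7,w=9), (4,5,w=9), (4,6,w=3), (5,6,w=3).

Step 1: Build adjacency list with weights:
  1: 2(w=9), 4(w=6), 5(w=4), 7(w=6)
  2: 1(w=9), 3(w=1), 5(w=4), 6(w=8)
  3: 2(w=1), 4(w=4), 7(w=9)
  4: 1(w=6), 3(w=4), 5(w=9), 6(w=3)
  5: 1(w=4), 2(w=4), 4(w=9), 6(w=3)
  6: 2(w=8), 4(w=3), 5(w=3)
  7: 1(w=6), 3(w=9)

Step 2: Apply Dijkstra's algorithm from vertex 5:
  Visit vertex 5 (distance=0)
    Update dist[1] = 4
    Update dist[2] = 4
    Update dist[4] = 9
    Update dist[6] = 3
  Visit vertex 6 (distance=3)
    Update dist[4] = 6
  Visit vertex 1 (distance=4)
    Update dist[7] = 10
  Visit vertex 2 (distance=4)
    Update dist[3] = 5
  Visit vertex 3 (distance=5)
  Visit vertex 4 (distance=6)
  Visit vertex 7 (distance=10)

Step 3: Shortest path: 5 -> 1 -> 7
Total weight: 4 + 6 = 10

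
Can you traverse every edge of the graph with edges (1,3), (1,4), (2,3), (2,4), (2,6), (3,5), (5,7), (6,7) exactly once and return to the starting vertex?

Step 1: Find the degree of each vertex:
  deg(1) = 2
  deg(2) = 3
  deg(3) = 3
  deg(4) = 2
  deg(5) = 2
  deg(6) = 2
  deg(7) = 2

Step 2: Count vertices with odd degree:
  Odd-degree vertices: 2, 3 (2 total)

Step 3: Apply Euler's theorem:
  - Eulerian circuit exists iff graph is connected and all vertices have even degree
  - Eulerian path exists iff graph is connected and has 0 or 2 odd-degree vertices

Graph is connected with exactly 2 odd-degree vertices (2, 3).
Eulerian path exists (starting and ending at the odd-degree vertices), but no Eulerian circuit.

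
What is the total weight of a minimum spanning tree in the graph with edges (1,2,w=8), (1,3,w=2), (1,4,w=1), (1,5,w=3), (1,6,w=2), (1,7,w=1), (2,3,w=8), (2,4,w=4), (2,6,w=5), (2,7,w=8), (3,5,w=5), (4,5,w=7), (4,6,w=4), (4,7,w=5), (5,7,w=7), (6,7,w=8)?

Apply Kruskal's algorithm (sort edges by weight, add if no cycle):

Sorted edges by weight:
  (1,4) w=1
  (1,7) w=1
  (1,3) w=2
  (1,6) w=2
  (1,5) w=3
  (2,4) w=4
  (4,6) w=4
  (2,6) w=5
  (3,5) w=5
  (4,7) w=5
  (4,5) w=7
  (5,7) w=7
  (1,2) w=8
  (2,3) w=8
  (2,7) w=8
  (6,7) w=8

Add edge (1,4) w=1 -- no cycle. Running total: 1
Add edge (1,7) w=1 -- no cycle. Running total: 2
Add edge (1,3) w=2 -- no cycle. Running total: 4
Add edge (1,6) w=2 -- no cycle. Running total: 6
Add edge (1,5) w=3 -- no cycle. Running total: 9
Add edge (2,4) w=4 -- no cycle. Running total: 13

MST edges: (1,4,w=1), (1,7,w=1), (1,3,w=2), (1,6,w=2), (1,5,w=3), (2,4,w=4)
Total MST weight: 1 + 1 + 2 + 2 + 3 + 4 = 13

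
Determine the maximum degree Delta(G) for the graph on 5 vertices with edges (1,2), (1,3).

Step 1: Count edges incident to each vertex:
  deg(1) = 2 (neighbors: 2, 3)
  deg(2) = 1 (neighbors: 1)
  deg(3) = 1 (neighbors: 1)
  deg(4) = 0 (neighbors: none)
  deg(5) = 0 (neighbors: none)

Step 2: Find maximum:
  max(2, 1, 1, 0, 0) = 2 (vertex 1)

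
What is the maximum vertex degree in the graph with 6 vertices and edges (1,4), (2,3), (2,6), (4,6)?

Step 1: Count edges incident to each vertex:
  deg(1) = 1 (neighbors: 4)
  deg(2) = 2 (neighbors: 3, 6)
  deg(3) = 1 (neighbors: 2)
  deg(4) = 2 (neighbors: 1, 6)
  deg(5) = 0 (neighbors: none)
  deg(6) = 2 (neighbors: 2, 4)

Step 2: Find maximum:
  max(1, 2, 1, 2, 0, 2) = 2 (vertex 2)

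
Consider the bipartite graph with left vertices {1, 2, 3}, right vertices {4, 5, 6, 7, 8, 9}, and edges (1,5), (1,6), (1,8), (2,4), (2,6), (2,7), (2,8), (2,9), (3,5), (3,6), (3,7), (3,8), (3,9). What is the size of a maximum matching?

Step 1: List the neighbors of each left vertex:
  1: 5, 6, 8
  2: 4, 6, 7, 8, 9
  3: 5, 6, 7, 8, 9

Step 2: Greedily match left vertices, then look for augmenting paths:
  Match 1 -- 5
  Match 2 -- 4
  Match 3 -- 6
  No augmenting path remains.

Step 3: Verify this is maximum:
  Matching size 3 = min(|L|, |R|) = min(3, 6), which is an upper bound, so this matching is maximum.

Maximum matching: {(1,5), (2,4), (3,6)}
Size: 3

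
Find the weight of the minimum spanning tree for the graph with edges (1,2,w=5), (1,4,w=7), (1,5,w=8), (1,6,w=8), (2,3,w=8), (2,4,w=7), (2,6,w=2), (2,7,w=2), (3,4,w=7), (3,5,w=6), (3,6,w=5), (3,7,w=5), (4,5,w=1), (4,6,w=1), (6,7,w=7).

Apply Kruskal's algorithm (sort edges by weight, add if no cycle):

Sorted edges by weight:
  (4,5) w=1
  (4,6) w=1
  (2,7) w=2
  (2,6) w=2
  (1,2) w=5
  (3,6) w=5
  (3,7) w=5
  (3,5) w=6
  (1,4) w=7
  (2,4) w=7
  (3,4) w=7
  (6,7) w=7
  (1,6) w=8
  (1,5) w=8
  (2,3) w=8

Add edge (4,5) w=1 -- no cycle. Running total: 1
Add edge (4,6) w=1 -- no cycle. Running total: 2
Add edge (2,7) w=2 -- no cycle. Running total: 4
Add edge (2,6) w=2 -- no cycle. Running total: 6
Add edge (1,2) w=5 -- no cycle. Running total: 11
Add edge (3,6) w=5 -- no cycle. Running total: 16

MST edges: (4,5,w=1), (4,6,w=1), (2,7,w=2), (2,6,w=2), (1,2,w=5), (3,6,w=5)
Total MST weight: 1 + 1 + 2 + 2 + 5 + 5 = 16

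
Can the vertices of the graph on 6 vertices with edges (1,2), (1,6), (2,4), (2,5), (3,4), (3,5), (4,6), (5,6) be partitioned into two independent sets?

Step 1: Attempt 2-coloring using BFS:
  Start at vertex 1, assign color 0
  Color vertex 2 with color 1 (neighbor of 1)
  Color vertex 6 with color 1 (neighbor of 1)
  Color vertex 4 with color 0 (neighbor of 2)
  Color vertex 5 with color 0 (neighbor of 2)
  Color vertex 3 with color 1 (neighbor of 4)

Step 2: 2-coloring succeeded. No conflicts found.
  Set A (color 0): {1, 4, 5}
  Set B (color 1): {2, 3, 6}

The graph is bipartite with partition {1, 4, 5}, {2, 3, 6}.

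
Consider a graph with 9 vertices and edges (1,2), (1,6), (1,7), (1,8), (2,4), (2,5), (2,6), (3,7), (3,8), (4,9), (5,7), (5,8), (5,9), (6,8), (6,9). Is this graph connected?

Step 1: Build adjacency list from edges:
  1: 2, 6, 7, 8
  2: 1, 4, 5, 6
  3: 7, 8
  4: 2, 9
  5: 2, 7, 8, 9
  6: 1, 2, 8, 9
  7: 1, 3, 5
  8: 1, 3, 5, 6
  9: 4, 5, 6

Step 2: Run BFS/DFS from vertex 1:
  Visited: {1, 2, 6, 7, 8, 4, 5, 9, 3}
  Reached 9 of 9 vertices

Step 3: All 9 vertices reached from vertex 1, so the graph is connected.
Answer: Yes, the graph is connected.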